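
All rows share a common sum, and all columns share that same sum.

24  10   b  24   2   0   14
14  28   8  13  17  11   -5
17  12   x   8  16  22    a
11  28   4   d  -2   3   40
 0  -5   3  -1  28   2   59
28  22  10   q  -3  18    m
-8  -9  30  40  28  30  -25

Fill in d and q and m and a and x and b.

Rows 2 and 5 both sum to 86, so that's the common total.
The known cells in row 1 total 74, leaving 86 − 74 = 12 for the blank.
The known cells in row 4 total 84, leaving 86 − 84 = 2 for the blank.
The known cells in column 3 total 67, leaving 86 − 67 = 19 for the blank.
The known cells in row 3 total 94, leaving 86 − 94 = -8 for the blank.
The known cells in column 7 total 75, leaving 86 − 75 = 11 for the blank.
The known cells in row 6 total 86, leaving 86 − 86 = 0 for the blank.

d = 2, q = 0, m = 11, a = -8, x = 19, b = 12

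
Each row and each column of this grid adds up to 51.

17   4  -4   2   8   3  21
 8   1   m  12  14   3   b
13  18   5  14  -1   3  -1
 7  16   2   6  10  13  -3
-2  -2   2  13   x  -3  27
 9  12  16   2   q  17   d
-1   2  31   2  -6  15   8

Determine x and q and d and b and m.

x = 16, q = 10, d = -15, b = 14, m = -1

Row 5 has -2 − 2 + 2 + 13 − 3 + 27 = 35; the blank must be 51 − 35 = 16.
Column 3 has -4 + 5 + 2 + 2 + 16 + 31 = 52; the blank must be 51 − 52 = -1.
Column 5 has 8 + 14 − 1 + 10 + 16 − 6 = 41; the blank must be 51 − 41 = 10.
Row 6 has 9 + 12 + 16 + 2 + 10 + 17 = 66; the blank must be 51 − 66 = -15.
Row 2 has 8 + 1 − 1 + 12 + 14 + 3 = 37; the blank must be 51 − 37 = 14.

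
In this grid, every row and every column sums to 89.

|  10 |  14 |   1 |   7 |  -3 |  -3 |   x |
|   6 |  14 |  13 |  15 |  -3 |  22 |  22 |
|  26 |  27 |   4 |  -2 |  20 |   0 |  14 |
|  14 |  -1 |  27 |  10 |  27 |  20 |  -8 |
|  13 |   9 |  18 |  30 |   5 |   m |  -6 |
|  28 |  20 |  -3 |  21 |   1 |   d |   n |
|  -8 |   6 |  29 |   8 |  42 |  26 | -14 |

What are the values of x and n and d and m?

The known cells in row 5 total 69, leaving 89 − 69 = 20 for the blank.
The known cells in column 6 total 85, leaving 89 − 85 = 4 for the blank.
The known cells in row 6 total 71, leaving 89 − 71 = 18 for the blank.
The known cells in row 1 total 26, leaving 89 − 26 = 63 for the blank.

x = 63, n = 18, d = 4, m = 20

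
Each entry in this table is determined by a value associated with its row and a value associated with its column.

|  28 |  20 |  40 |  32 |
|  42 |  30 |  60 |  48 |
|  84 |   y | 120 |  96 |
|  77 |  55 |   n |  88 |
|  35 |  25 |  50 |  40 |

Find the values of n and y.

Each row is a constant multiple of every other row — this is a multiplication table with the headers hidden.
Row 4 is 77/28 = 11/4 times row 1, so its entry in column 3 is 40 × 11/4 = 110.
Row 3 is 84/28 = 3/1 times row 1, so its entry in column 2 is 20 × 3/1 = 60.

n = 110, y = 60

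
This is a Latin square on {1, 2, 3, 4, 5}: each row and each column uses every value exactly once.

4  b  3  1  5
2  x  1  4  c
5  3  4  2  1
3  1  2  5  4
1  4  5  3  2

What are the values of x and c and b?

x = 5, c = 3, b = 2

For row 1, column 2: row 1 already has {1, 3, 4, 5}; that leaves 2.
At (row 2, col 2): column 2 already has {1, 2, 3, 4}, so the value is 5.
Cell (2,5): row 2 already has {1, 2, 4, 5} → 3.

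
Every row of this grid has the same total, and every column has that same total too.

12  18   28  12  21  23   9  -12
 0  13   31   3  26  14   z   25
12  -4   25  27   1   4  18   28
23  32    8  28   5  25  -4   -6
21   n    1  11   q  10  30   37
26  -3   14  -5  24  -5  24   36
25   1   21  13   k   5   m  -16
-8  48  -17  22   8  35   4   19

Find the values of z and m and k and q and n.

z = -1, m = 31, k = 31, q = -5, n = 6

Rows 1 and 3 both sum to 111, so that's the common total.
Row 2: 0 + 13 + 31 + 3 + 26 + 14 + 25 = 112, so its missing entry is 111 − 112 = -1.
Column 7: 9 − 1 + 18 − 4 + 30 + 24 + 4 = 80, so its missing entry is 111 − 80 = 31.
Row 7: 25 + 1 + 21 + 13 + 5 + 31 − 16 = 80, so its missing entry is 111 − 80 = 31.
Column 5: 21 + 26 + 1 + 5 + 24 + 31 + 8 = 116, so its missing entry is 111 − 116 = -5.
Row 5: 21 + 1 + 11 − 5 + 10 + 30 + 37 = 105, so its missing entry is 111 − 105 = 6.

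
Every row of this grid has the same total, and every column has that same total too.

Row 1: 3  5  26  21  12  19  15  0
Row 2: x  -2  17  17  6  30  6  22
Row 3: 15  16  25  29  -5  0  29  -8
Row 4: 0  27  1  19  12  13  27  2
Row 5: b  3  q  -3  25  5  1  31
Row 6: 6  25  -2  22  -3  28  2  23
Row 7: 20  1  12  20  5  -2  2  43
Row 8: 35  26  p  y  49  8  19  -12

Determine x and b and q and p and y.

Rows 1 and 3 both sum to 101, so that's the common total.
The known cells in column 4 total 125, leaving 101 − 125 = -24 for the blank.
The known cells in row 8 total 101, leaving 101 − 101 = 0 for the blank.
The known cells in column 3 total 79, leaving 101 − 79 = 22 for the blank.
The known cells in row 5 total 84, leaving 101 − 84 = 17 for the blank.
The known cells in row 2 total 96, leaving 101 − 96 = 5 for the blank.

x = 5, b = 17, q = 22, p = 0, y = -24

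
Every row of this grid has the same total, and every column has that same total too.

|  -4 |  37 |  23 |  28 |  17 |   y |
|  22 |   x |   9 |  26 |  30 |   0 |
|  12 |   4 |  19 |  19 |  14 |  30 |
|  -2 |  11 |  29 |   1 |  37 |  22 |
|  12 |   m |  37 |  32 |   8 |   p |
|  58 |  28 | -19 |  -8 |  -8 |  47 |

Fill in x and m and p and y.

Rows 3 and 4 both sum to 98, so that's the common total.
The known cells in row 2 total 87, leaving 98 − 87 = 11 for the blank.
The known cells in column 2 total 91, leaving 98 − 91 = 7 for the blank.
The known cells in row 5 total 96, leaving 98 − 96 = 2 for the blank.
The known cells in row 1 total 101, leaving 98 − 101 = -3 for the blank.

x = 11, m = 7, p = 2, y = -3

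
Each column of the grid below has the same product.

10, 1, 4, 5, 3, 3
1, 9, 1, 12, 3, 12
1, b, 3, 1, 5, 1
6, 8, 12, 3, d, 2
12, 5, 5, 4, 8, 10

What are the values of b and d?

b = 2, d = 2

Columns 1 and 4 each multiply to 720, so every column has product 720.
Column 2: 1×9×8×5 = 360, so the missing entry is 720 ÷ 360 = 2.
Column 5: 3×3×5×8 = 360, so the missing entry is 720 ÷ 360 = 2.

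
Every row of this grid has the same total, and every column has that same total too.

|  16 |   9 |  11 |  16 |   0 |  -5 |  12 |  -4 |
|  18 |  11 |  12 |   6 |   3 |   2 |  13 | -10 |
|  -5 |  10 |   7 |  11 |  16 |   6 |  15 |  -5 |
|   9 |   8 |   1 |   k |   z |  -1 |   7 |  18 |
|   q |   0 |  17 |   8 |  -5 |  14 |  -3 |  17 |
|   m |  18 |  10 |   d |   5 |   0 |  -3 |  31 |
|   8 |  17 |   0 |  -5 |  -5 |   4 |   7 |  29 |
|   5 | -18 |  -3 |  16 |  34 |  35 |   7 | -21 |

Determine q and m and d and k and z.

q = 7, m = -3, d = -3, k = 6, z = 7

Rows 1 and 2 both sum to 55, so that's the common total.
Row 5 has 0 + 17 + 8 − 5 + 14 − 3 + 17 = 48; the blank must be 55 − 48 = 7.
Column 5 has 0 + 3 + 16 − 5 + 5 − 5 + 34 = 48; the blank must be 55 − 48 = 7.
Row 4 has 9 + 8 + 1 + 7 − 1 + 7 + 18 = 49; the blank must be 55 − 49 = 6.
Column 1 has 16 + 18 − 5 + 9 + 7 + 8 + 5 = 58; the blank must be 55 − 58 = -3.
Row 6 has -3 + 18 + 10 + 5 + 0 − 3 + 31 = 58; the blank must be 55 − 58 = -3.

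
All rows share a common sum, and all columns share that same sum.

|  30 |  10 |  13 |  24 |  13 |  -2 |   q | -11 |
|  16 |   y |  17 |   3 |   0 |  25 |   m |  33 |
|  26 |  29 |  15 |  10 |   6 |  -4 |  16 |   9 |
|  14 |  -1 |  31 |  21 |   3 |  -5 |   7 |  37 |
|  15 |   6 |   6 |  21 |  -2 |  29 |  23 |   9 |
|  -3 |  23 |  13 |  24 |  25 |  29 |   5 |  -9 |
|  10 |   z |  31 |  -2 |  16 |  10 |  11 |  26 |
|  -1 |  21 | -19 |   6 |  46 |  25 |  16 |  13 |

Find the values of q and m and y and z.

q = 30, m = -1, y = 14, z = 5

Rows 3 and 4 both sum to 107, so that's the common total.
Row 7: 10 + 31 − 2 + 16 + 10 + 11 + 26 = 102, so its missing entry is 107 − 102 = 5.
Column 2: 10 + 29 − 1 + 6 + 23 + 5 + 21 = 93, so its missing entry is 107 − 93 = 14.
Row 2: 16 + 14 + 17 + 3 + 0 + 25 + 33 = 108, so its missing entry is 107 − 108 = -1.
Row 1: 30 + 10 + 13 + 24 + 13 − 2 − 11 = 77, so its missing entry is 107 − 77 = 30.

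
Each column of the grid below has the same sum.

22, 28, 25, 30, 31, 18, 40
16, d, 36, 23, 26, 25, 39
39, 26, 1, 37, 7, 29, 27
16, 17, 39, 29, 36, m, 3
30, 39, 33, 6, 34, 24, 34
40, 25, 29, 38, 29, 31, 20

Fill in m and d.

m = 36, d = 28

The complete columns each total 163.
Column 6 is missing 163 − 127 = 36 (since 18 + 25 + 29 + 24 + 31 = 127).
Column 2 is missing 163 − 135 = 28 (since 28 + 26 + 17 + 39 + 25 = 135).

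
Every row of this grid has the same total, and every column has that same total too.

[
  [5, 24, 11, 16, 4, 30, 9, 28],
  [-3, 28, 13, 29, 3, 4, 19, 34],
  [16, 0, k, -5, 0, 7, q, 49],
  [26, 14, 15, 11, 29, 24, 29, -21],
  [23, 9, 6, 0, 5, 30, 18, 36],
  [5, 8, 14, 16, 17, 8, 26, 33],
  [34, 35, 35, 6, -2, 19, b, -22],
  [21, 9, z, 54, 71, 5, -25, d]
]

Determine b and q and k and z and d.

Rows 1 and 2 both sum to 127, so that's the common total.
Column 8 has 28 + 34 + 49 − 21 + 36 + 33 − 22 = 137; the blank must be 127 − 137 = -10.
Row 8 has 21 + 9 + 54 + 71 + 5 − 25 − 10 = 125; the blank must be 127 − 125 = 2.
Column 3 has 11 + 13 + 15 + 6 + 14 + 35 + 2 = 96; the blank must be 127 − 96 = 31.
Row 3 has 16 + 0 + 31 − 5 + 0 + 7 + 49 = 98; the blank must be 127 − 98 = 29.
Row 7 has 34 + 35 + 35 + 6 − 2 + 19 − 22 = 105; the blank must be 127 − 105 = 22.

b = 22, q = 29, k = 31, z = 2, d = -10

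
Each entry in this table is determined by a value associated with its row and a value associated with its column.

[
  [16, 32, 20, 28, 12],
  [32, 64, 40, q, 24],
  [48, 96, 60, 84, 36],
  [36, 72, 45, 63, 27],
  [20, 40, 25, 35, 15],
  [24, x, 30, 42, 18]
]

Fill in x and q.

x = 48, q = 56

Each row is a constant multiple of every other row — this is a multiplication table with the headers hidden.
Row 6 is 30/20 = 3/2 times row 1, so its entry in column 2 is 32 × 3/2 = 48.
Row 2 is 40/20 = 2/1 times row 1, so its entry in column 4 is 28 × 2/1 = 56.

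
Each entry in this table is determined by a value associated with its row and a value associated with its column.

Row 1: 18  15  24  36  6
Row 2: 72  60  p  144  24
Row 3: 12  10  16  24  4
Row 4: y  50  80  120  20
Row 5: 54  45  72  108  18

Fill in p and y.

Each row is a constant multiple of every other row — this is a multiplication table with the headers hidden.
Row 2 is 24/6 = 4/1 times row 1, so its entry in column 3 is 24 × 4/1 = 96.
Row 4 is 20/6 = 10/3 times row 1, so its entry in column 1 is 18 × 10/3 = 60.

p = 96, y = 60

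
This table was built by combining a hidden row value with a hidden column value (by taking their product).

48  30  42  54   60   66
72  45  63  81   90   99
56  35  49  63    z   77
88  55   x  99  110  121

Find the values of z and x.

Each row is a constant multiple of every other row — this is a multiplication table with the headers hidden.
Row 3 is 35/30 = 7/6 times row 1, so its entry in column 5 is 60 × 7/6 = 70.
Row 4 is 55/30 = 11/6 times row 1, so its entry in column 3 is 42 × 11/6 = 77.

z = 70, x = 77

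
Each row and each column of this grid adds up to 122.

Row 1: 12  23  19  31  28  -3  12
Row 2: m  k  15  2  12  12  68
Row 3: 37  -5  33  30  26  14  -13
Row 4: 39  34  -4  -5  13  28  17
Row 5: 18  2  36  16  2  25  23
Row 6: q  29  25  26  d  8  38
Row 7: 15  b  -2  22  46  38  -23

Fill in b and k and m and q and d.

b = 26, k = 13, m = 0, q = 1, d = -5

Row 7: 15 − 2 + 22 + 46 + 38 − 23 = 96, so its missing entry is 122 − 96 = 26.
Column 2: 23 − 5 + 34 + 2 + 29 + 26 = 109, so its missing entry is 122 − 109 = 13.
Column 5: 28 + 12 + 26 + 13 + 2 + 46 = 127, so its missing entry is 122 − 127 = -5.
Row 6: 29 + 25 + 26 − 5 + 8 + 38 = 121, so its missing entry is 122 − 121 = 1.
Row 2: 13 + 15 + 2 + 12 + 12 + 68 = 122, so its missing entry is 122 − 122 = 0.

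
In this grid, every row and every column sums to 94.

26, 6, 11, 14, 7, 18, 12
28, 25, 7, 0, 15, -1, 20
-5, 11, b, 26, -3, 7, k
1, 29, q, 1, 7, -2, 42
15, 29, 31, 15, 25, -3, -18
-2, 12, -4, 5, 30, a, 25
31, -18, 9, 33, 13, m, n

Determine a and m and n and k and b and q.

Row 6 has -2 + 12 − 4 + 5 + 30 + 25 = 66; the blank must be 94 − 66 = 28.
Column 6 has 18 − 1 + 7 − 2 − 3 + 28 = 47; the blank must be 94 − 47 = 47.
Row 7 has 31 − 18 + 9 + 33 + 13 + 47 = 115; the blank must be 94 − 115 = -21.
Column 7 has 12 + 20 + 42 − 18 + 25 − 21 = 60; the blank must be 94 − 60 = 34.
Row 3 has -5 + 11 + 26 − 3 + 7 + 34 = 70; the blank must be 94 − 70 = 24.
Row 4 has 1 + 29 + 1 + 7 − 2 + 42 = 78; the blank must be 94 − 78 = 16.

a = 28, m = 47, n = -21, k = 34, b = 24, q = 16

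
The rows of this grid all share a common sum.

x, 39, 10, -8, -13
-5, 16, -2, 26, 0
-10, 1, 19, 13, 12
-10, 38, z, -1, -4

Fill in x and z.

x = 7, z = 12

Row 2 sums to 35 and so does row 3; that's the common total.
In row 1 the known cells total 28, leaving 35 − 28 = 7.
In row 4 the known cells total 23, leaving 35 − 23 = 12.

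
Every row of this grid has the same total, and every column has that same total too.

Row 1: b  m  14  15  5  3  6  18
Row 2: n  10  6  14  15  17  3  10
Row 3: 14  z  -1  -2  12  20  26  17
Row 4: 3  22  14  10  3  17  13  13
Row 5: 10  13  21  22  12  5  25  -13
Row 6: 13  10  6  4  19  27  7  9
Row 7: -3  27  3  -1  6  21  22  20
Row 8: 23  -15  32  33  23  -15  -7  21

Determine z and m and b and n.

z = 9, m = 19, b = 15, n = 20

Rows 4 and 5 both sum to 95, so that's the common total.
The known cells in row 2 total 75, leaving 95 − 75 = 20 for the blank.
The known cells in row 3 total 86, leaving 95 − 86 = 9 for the blank.
The known cells in column 2 total 76, leaving 95 − 76 = 19 for the blank.
The known cells in row 1 total 80, leaving 95 − 80 = 15 for the blank.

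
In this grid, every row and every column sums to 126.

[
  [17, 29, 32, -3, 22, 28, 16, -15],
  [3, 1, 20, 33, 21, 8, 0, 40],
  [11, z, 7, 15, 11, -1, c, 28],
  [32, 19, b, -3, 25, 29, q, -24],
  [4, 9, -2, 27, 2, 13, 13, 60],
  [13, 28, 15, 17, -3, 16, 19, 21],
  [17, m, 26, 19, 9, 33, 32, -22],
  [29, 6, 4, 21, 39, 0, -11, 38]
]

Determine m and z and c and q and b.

The known cells in row 7 total 114, leaving 126 − 114 = 12 for the blank.
The known cells in column 2 total 104, leaving 126 − 104 = 22 for the blank.
The known cells in row 3 total 93, leaving 126 − 93 = 33 for the blank.
The known cells in column 7 total 102, leaving 126 − 102 = 24 for the blank.
The known cells in row 4 total 102, leaving 126 − 102 = 24 for the blank.

m = 12, z = 22, c = 33, q = 24, b = 24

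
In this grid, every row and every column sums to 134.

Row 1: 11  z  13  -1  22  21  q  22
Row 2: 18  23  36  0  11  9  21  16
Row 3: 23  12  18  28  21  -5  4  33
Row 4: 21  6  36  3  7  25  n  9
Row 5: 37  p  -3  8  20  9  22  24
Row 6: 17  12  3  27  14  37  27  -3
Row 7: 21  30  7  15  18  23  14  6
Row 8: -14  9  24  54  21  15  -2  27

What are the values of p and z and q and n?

Row 5: 37 − 3 + 8 + 20 + 9 + 22 + 24 = 117, so its missing entry is 134 − 117 = 17.
Column 2: 23 + 12 + 6 + 17 + 12 + 30 + 9 = 109, so its missing entry is 134 − 109 = 25.
Row 4: 21 + 6 + 36 + 3 + 7 + 25 + 9 = 107, so its missing entry is 134 − 107 = 27.
Row 1: 11 + 25 + 13 − 1 + 22 + 21 + 22 = 113, so its missing entry is 134 − 113 = 21.

p = 17, z = 25, q = 21, n = 27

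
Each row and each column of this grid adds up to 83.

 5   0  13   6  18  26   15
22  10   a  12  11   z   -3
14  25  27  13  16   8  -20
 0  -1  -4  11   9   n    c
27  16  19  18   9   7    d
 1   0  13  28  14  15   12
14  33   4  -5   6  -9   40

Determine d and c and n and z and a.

d = -13, c = 52, n = 16, z = 20, a = 11

Column 3: 13 + 27 − 4 + 19 + 13 + 4 = 72, so its missing entry is 83 − 72 = 11.
Row 2: 22 + 10 + 11 + 12 + 11 − 3 = 63, so its missing entry is 83 − 63 = 20.
Row 5: 27 + 16 + 19 + 18 + 9 + 7 = 96, so its missing entry is 83 − 96 = -13.
Column 7: 15 − 3 − 20 − 13 + 12 + 40 = 31, so its missing entry is 83 − 31 = 52.
Row 4: 0 − 1 − 4 + 11 + 9 + 52 = 67, so its missing entry is 83 − 67 = 16.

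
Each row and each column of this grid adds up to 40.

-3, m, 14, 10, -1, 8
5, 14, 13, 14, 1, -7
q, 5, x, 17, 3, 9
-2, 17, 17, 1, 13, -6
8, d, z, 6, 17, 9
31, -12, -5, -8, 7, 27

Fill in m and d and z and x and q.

m = 12, d = 4, z = -4, x = 5, q = 1

Row 1 has -3 + 14 + 10 − 1 + 8 = 28; the blank must be 40 − 28 = 12.
Column 1 has -3 + 5 − 2 + 8 + 31 = 39; the blank must be 40 − 39 = 1.
Row 3 has 1 + 5 + 17 + 3 + 9 = 35; the blank must be 40 − 35 = 5.
Column 3 has 14 + 13 + 5 + 17 − 5 = 44; the blank must be 40 − 44 = -4.
Row 5 has 8 − 4 + 6 + 17 + 9 = 36; the blank must be 40 − 36 = 4.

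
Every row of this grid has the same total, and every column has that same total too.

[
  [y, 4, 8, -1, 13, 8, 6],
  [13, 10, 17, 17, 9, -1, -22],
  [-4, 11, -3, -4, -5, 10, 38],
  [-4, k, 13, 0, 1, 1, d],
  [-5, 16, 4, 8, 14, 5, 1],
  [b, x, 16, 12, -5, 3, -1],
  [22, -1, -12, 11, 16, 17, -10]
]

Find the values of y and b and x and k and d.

Rows 2 and 3 both sum to 43, so that's the common total.
Row 1: 4 + 8 − 1 + 13 + 8 + 6 = 38, so its missing entry is 43 − 38 = 5.
Column 1: 5 + 13 − 4 − 4 − 5 + 22 = 27, so its missing entry is 43 − 27 = 16.
Row 6: 16 + 16 + 12 − 5 + 3 − 1 = 41, so its missing entry is 43 − 41 = 2.
Column 2: 4 + 10 + 11 + 16 + 2 − 1 = 42, so its missing entry is 43 − 42 = 1.
Row 4: -4 + 1 + 13 + 0 + 1 + 1 = 12, so its missing entry is 43 − 12 = 31.

y = 5, b = 16, x = 2, k = 1, d = 31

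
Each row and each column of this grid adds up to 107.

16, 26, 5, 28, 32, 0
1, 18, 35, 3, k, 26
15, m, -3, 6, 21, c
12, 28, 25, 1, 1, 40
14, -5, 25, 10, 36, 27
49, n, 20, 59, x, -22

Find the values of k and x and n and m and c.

Row 2: 1 + 18 + 35 + 3 + 26 = 83, so its missing entry is 107 − 83 = 24.
Column 5: 32 + 24 + 21 + 1 + 36 = 114, so its missing entry is 107 − 114 = -7.
Row 6: 49 + 20 + 59 − 7 − 22 = 99, so its missing entry is 107 − 99 = 8.
Column 2: 26 + 18 + 28 − 5 + 8 = 75, so its missing entry is 107 − 75 = 32.
Row 3: 15 + 32 − 3 + 6 + 21 = 71, so its missing entry is 107 − 71 = 36.

k = 24, x = -7, n = 8, m = 32, c = 36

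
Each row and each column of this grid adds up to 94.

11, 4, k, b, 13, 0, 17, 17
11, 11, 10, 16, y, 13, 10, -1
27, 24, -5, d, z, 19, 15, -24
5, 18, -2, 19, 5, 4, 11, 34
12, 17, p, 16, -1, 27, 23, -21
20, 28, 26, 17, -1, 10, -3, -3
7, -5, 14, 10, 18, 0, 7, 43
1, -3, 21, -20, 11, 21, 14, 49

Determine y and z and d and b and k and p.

y = 24, z = 25, d = 13, b = 23, k = 9, p = 21

Row 2 has 11 + 11 + 10 + 16 + 13 + 10 − 1 = 70; the blank must be 94 − 70 = 24.
Column 5 has 13 + 24 + 5 − 1 − 1 + 18 + 11 = 69; the blank must be 94 − 69 = 25.
Row 5 has 12 + 17 + 16 − 1 + 27 + 23 − 21 = 73; the blank must be 94 − 73 = 21.
Row 3 has 27 + 24 − 5 + 25 + 19 + 15 − 24 = 81; the blank must be 94 − 81 = 13.
Column 4 has 16 + 13 + 19 + 16 + 17 + 10 − 20 = 71; the blank must be 94 − 71 = 23.
Row 1 has 11 + 4 + 23 + 13 + 0 + 17 + 17 = 85; the blank must be 94 − 85 = 9.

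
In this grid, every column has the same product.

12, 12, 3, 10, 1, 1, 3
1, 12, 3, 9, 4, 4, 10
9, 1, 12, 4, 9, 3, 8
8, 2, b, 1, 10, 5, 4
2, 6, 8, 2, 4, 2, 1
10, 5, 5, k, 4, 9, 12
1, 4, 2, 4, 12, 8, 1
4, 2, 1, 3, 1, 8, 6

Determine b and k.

Columns 2 and 5 each multiply to 69120, so every column has product 69120.
Column 3: 3×3×12×8×5×2×1 = 8640, so the missing entry is 69120 ÷ 8640 = 8.
Column 4: 10×9×4×1×2×4×3 = 8640, so the missing entry is 69120 ÷ 8640 = 8.

b = 8, k = 8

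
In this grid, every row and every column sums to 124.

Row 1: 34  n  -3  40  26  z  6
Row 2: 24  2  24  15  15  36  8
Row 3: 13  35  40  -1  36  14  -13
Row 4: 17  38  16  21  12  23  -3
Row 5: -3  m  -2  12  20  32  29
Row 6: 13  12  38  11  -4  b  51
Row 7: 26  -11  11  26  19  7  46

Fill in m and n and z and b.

m = 36, n = 12, z = 9, b = 3

Row 6 has 13 + 12 + 38 + 11 − 4 + 51 = 121; the blank must be 124 − 121 = 3.
Row 5 has -3 − 2 + 12 + 20 + 32 + 29 = 88; the blank must be 124 − 88 = 36.
Column 2 has 2 + 35 + 38 + 36 + 12 − 11 = 112; the blank must be 124 − 112 = 12.
Row 1 has 34 + 12 − 3 + 40 + 26 + 6 = 115; the blank must be 124 − 115 = 9.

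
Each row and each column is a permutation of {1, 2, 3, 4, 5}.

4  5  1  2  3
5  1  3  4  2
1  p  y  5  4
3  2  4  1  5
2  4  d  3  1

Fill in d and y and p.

At (row 3, col 2): column 2 already has {1, 2, 4, 5}, so the value is 3.
For row 5, column 3: row 5 already has {1, 2, 3, 4}; that leaves 5.
For row 3, column 3: row 3 already has {1, 3, 4, 5}; that leaves 2.

d = 5, y = 2, p = 3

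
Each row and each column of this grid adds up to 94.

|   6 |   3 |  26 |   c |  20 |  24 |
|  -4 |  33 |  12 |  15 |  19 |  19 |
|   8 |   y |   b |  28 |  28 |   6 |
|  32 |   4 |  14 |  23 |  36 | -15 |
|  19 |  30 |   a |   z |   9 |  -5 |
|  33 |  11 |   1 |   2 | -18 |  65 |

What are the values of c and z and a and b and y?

c = 15, z = 11, a = 30, b = 11, y = 13

Column 2 has 3 + 33 + 4 + 30 + 11 = 81; the blank must be 94 − 81 = 13.
Row 1 has 6 + 3 + 26 + 20 + 24 = 79; the blank must be 94 − 79 = 15.
Column 4 has 15 + 15 + 28 + 23 + 2 = 83; the blank must be 94 − 83 = 11.
Row 5 has 19 + 30 + 11 + 9 − 5 = 64; the blank must be 94 − 64 = 30.
Row 3 has 8 + 13 + 28 + 28 + 6 = 83; the blank must be 94 − 83 = 11.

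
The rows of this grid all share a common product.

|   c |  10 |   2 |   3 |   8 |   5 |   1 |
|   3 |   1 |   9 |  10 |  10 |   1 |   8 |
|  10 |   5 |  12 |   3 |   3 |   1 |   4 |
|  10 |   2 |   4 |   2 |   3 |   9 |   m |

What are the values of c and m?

c = 9, m = 5

Rows 2 and 3 each multiply to 21600, so every row has product 21600.
Row 1: 10×2×3×8×5×1 = 2400, so the missing entry is 21600 ÷ 2400 = 9.
Row 4: 10×2×4×2×3×9 = 4320, so the missing entry is 21600 ÷ 4320 = 5.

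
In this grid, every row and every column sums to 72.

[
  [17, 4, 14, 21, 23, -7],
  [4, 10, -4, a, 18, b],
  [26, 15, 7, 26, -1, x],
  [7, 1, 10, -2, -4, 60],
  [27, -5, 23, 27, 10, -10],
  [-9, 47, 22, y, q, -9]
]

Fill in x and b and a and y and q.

x = -1, b = 39, a = 5, y = -5, q = 26

The known cells in column 5 total 46, leaving 72 − 46 = 26 for the blank.
The known cells in row 6 total 77, leaving 72 − 77 = -5 for the blank.
The known cells in row 3 total 73, leaving 72 − 73 = -1 for the blank.
The known cells in column 6 total 33, leaving 72 − 33 = 39 for the blank.
The known cells in row 2 total 67, leaving 72 − 67 = 5 for the blank.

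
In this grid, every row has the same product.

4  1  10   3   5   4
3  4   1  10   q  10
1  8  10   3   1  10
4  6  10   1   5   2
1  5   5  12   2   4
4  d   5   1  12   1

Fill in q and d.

q = 2, d = 10

Rows 1 and 5 each multiply to 2400, so every row has product 2400.
Row 2: 3×4×1×10×10 = 1200, so the missing entry is 2400 ÷ 1200 = 2.
Row 6: 4×5×1×12×1 = 240, so the missing entry is 2400 ÷ 240 = 10.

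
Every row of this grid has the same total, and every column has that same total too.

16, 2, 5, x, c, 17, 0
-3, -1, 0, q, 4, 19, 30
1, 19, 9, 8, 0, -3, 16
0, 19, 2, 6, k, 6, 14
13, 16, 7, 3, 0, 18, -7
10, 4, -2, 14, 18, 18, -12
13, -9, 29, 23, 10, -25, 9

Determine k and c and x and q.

Rows 3 and 5 both sum to 50, so that's the common total.
The known cells in row 2 total 49, leaving 50 − 49 = 1 for the blank.
The known cells in column 4 total 55, leaving 50 − 55 = -5 for the blank.
The known cells in row 1 total 35, leaving 50 − 35 = 15 for the blank.
The known cells in row 4 total 47, leaving 50 − 47 = 3 for the blank.

k = 3, c = 15, x = -5, q = 1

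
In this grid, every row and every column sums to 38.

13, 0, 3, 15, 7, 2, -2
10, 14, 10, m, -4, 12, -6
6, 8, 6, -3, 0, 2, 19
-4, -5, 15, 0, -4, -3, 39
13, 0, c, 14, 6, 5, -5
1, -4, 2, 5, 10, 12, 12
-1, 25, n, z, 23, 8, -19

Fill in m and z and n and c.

m = 2, z = 5, n = -3, c = 5

The known cells in row 2 total 36, leaving 38 − 36 = 2 for the blank.
The known cells in column 4 total 33, leaving 38 − 33 = 5 for the blank.
The known cells in row 7 total 41, leaving 38 − 41 = -3 for the blank.
The known cells in row 5 total 33, leaving 38 − 33 = 5 for the blank.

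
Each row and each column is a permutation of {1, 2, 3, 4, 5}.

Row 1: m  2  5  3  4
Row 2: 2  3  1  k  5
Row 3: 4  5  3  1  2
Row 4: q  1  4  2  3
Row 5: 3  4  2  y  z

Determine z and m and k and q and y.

For row 5, column 5: column 5 already has {2, 3, 4, 5}; that leaves 1.
Cell (5,4): row 5 already has {1, 2, 3, 4} → 5.
Cell (1,1): row 1 already has {2, 3, 4, 5} → 1.
At (row 4, col 1): row 4 already has {1, 2, 3, 4}, so the value is 5.
For row 2, column 4: row 2 already has {1, 2, 3, 5}; that leaves 4.

z = 1, m = 1, k = 4, q = 5, y = 5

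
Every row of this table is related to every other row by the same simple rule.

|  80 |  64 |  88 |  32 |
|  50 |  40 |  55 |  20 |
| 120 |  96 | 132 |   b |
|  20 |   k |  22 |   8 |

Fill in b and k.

Each row is a constant multiple of every other row — this is a multiplication table with the headers hidden.
Row 3 is 120/80 = 3/2 times row 1, so its entry in column 4 is 32 × 3/2 = 48.
Row 4 is 20/80 = 1/4 times row 1, so its entry in column 2 is 64 × 1/4 = 16.

b = 48, k = 16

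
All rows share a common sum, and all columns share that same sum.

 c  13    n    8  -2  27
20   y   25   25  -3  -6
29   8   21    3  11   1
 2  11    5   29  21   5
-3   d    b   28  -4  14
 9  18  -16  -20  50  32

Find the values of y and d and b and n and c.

Rows 3 and 4 both sum to 73, so that's the common total.
Column 1: 20 + 29 + 2 − 3 + 9 = 57, so its missing entry is 73 − 57 = 16.
Row 2: 20 + 25 + 25 − 3 − 6 = 61, so its missing entry is 73 − 61 = 12.
Row 1: 16 + 13 + 8 − 2 + 27 = 62, so its missing entry is 73 − 62 = 11.
Column 3: 11 + 25 + 21 + 5 − 16 = 46, so its missing entry is 73 − 46 = 27.
Row 5: -3 + 27 + 28 − 4 + 14 = 62, so its missing entry is 73 − 62 = 11.

y = 12, d = 11, b = 27, n = 11, c = 16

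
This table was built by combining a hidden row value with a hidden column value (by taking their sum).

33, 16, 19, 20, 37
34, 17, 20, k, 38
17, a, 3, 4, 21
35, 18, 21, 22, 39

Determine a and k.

a = 0, k = 21

The difference between any two rows is the same in every column — this is an addition table with the headers hidden.
Row 3 minus row 1 is 3 − 19 = -16, so its entry in column 2 is 16 + (-16) = 0.
Row 2 minus row 1 is 20 − 19 = 1, so its entry in column 4 is 20 + 1 = 21.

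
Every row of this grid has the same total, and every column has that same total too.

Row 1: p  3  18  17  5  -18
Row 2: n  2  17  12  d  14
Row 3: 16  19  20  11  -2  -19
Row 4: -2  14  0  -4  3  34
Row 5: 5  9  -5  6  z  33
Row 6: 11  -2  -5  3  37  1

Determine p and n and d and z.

Rows 3 and 4 both sum to 45, so that's the common total.
The known cells in row 5 total 48, leaving 45 − 48 = -3 for the blank.
The known cells in column 5 total 40, leaving 45 − 40 = 5 for the blank.
The known cells in row 2 total 50, leaving 45 − 50 = -5 for the blank.
The known cells in row 1 total 25, leaving 45 − 25 = 20 for the blank.

p = 20, n = -5, d = 5, z = -3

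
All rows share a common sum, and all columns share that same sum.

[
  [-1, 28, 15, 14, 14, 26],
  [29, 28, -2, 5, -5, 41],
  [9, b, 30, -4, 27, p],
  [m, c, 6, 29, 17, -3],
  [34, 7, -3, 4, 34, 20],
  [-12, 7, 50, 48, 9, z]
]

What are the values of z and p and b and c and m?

Rows 1 and 2 both sum to 96, so that's the common total.
Row 6: -12 + 7 + 50 + 48 + 9 = 102, so its missing entry is 96 − 102 = -6.
Column 1: -1 + 29 + 9 + 34 − 12 = 59, so its missing entry is 96 − 59 = 37.
Row 4: 37 + 6 + 29 + 17 − 3 = 86, so its missing entry is 96 − 86 = 10.
Column 2: 28 + 28 + 10 + 7 + 7 = 80, so its missing entry is 96 − 80 = 16.
Row 3: 9 + 16 + 30 − 4 + 27 = 78, so its missing entry is 96 − 78 = 18.

z = -6, p = 18, b = 16, c = 10, m = 37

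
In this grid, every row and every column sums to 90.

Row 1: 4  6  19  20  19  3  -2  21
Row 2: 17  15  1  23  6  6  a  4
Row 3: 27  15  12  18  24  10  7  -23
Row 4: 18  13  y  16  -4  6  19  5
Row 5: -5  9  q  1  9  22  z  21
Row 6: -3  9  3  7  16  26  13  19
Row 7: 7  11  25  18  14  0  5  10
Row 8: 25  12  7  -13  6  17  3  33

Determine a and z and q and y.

The known cells in row 2 total 72, leaving 90 − 72 = 18 for the blank.
The known cells in row 4 total 73, leaving 90 − 73 = 17 for the blank.
The known cells in column 7 total 63, leaving 90 − 63 = 27 for the blank.
The known cells in row 5 total 84, leaving 90 − 84 = 6 for the blank.

a = 18, z = 27, q = 6, y = 17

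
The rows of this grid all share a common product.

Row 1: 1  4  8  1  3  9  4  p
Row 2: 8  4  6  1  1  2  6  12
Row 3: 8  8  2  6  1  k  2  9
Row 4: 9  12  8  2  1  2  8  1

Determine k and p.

k = 2, p = 8

Rows 2 and 4 each multiply to 27648, so every row has product 27648.
Row 3: 8×8×2×6×1×2×9 = 13824, so the missing entry is 27648 ÷ 13824 = 2.
Row 1: 1×4×8×1×3×9×4 = 3456, so the missing entry is 27648 ÷ 3456 = 8.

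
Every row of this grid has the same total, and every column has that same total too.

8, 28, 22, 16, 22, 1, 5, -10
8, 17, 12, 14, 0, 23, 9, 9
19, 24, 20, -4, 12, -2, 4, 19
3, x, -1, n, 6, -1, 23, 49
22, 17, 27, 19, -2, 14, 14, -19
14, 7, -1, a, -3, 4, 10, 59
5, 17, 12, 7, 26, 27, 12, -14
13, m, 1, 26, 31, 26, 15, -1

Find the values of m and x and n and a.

m = -19, x = 1, n = 12, a = 2

Rows 1 and 2 both sum to 92, so that's the common total.
Row 6 has 14 + 7 − 1 − 3 + 4 + 10 + 59 = 90; the blank must be 92 − 90 = 2.
Column 4 has 16 + 14 − 4 + 19 + 2 + 7 + 26 = 80; the blank must be 92 − 80 = 12.
Row 4 has 3 − 1 + 12 + 6 − 1 + 23 + 49 = 91; the blank must be 92 − 91 = 1.
Row 8 has 13 + 1 + 26 + 31 + 26 + 15 − 1 = 111; the blank must be 92 − 111 = -19.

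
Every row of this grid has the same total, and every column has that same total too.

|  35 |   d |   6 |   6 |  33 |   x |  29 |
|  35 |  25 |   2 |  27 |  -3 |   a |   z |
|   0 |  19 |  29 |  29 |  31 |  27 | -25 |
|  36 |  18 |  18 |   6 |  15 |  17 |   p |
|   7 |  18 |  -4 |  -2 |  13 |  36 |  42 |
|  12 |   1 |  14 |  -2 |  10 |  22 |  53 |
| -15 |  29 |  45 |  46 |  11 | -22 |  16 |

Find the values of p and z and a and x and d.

Rows 3 and 5 both sum to 110, so that's the common total.
Column 2: 25 + 19 + 18 + 18 + 1 + 29 = 110, so its missing entry is 110 − 110 = 0.
Row 1: 35 + 0 + 6 + 6 + 33 + 29 = 109, so its missing entry is 110 − 109 = 1.
Column 6: 1 + 27 + 17 + 36 + 22 − 22 = 81, so its missing entry is 110 − 81 = 29.
Row 4: 36 + 18 + 18 + 6 + 15 + 17 = 110, so its missing entry is 110 − 110 = 0.
Row 2: 35 + 25 + 2 + 27 − 3 + 29 = 115, so its missing entry is 110 − 115 = -5.

p = 0, z = -5, a = 29, x = 1, d = 0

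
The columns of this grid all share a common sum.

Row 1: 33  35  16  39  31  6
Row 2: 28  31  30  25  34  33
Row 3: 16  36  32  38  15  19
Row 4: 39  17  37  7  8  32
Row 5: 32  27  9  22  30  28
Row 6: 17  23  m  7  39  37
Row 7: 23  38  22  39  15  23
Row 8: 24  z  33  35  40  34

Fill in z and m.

z = 5, m = 33

Column 4 sums to 212 and so does column 6; that's the common total.
In column 2 the known cells total 207, leaving 212 − 207 = 5.
In column 3 the known cells total 179, leaving 212 − 179 = 33.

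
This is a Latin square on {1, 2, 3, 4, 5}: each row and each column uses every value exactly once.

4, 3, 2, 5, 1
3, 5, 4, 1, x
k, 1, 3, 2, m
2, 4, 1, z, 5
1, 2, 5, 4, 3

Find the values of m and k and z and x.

m = 4, k = 5, z = 3, x = 2

Cell (4,4): row 4 already has {1, 2, 4, 5} → 3.
For row 3, column 1: column 1 already has {1, 2, 3, 4}; that leaves 5.
Cell (3,5): row 3 already has {1, 2, 3, 5} → 4.
Cell (2,5): row 2 already has {1, 3, 4, 5} → 2.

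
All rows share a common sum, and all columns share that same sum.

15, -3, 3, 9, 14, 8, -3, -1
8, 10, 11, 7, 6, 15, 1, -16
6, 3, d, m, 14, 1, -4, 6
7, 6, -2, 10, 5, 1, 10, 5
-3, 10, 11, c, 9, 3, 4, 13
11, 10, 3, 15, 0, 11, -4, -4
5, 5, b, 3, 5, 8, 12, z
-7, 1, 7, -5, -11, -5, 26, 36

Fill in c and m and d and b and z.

Rows 1 and 2 both sum to 42, so that's the common total.
The known cells in row 5 total 47, leaving 42 − 47 = -5 for the blank.
The known cells in column 4 total 34, leaving 42 − 34 = 8 for the blank.
The known cells in column 8 total 39, leaving 42 − 39 = 3 for the blank.
The known cells in row 7 total 41, leaving 42 − 41 = 1 for the blank.
The known cells in row 3 total 34, leaving 42 − 34 = 8 for the blank.

c = -5, m = 8, d = 8, b = 1, z = 3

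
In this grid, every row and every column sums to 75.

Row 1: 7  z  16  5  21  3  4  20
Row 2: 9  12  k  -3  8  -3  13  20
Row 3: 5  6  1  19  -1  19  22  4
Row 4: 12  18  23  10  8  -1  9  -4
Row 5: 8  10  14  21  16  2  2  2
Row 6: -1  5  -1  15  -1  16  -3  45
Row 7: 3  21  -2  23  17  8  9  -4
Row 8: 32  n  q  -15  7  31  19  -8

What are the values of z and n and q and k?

z = -1, n = 4, q = 5, k = 19

Row 1: 7 + 16 + 5 + 21 + 3 + 4 + 20 = 76, so its missing entry is 75 − 76 = -1.
Row 2: 9 + 12 − 3 + 8 − 3 + 13 + 20 = 56, so its missing entry is 75 − 56 = 19.
Column 2: -1 + 12 + 6 + 18 + 10 + 5 + 21 = 71, so its missing entry is 75 − 71 = 4.
Row 8: 32 + 4 − 15 + 7 + 31 + 19 − 8 = 70, so its missing entry is 75 − 70 = 5.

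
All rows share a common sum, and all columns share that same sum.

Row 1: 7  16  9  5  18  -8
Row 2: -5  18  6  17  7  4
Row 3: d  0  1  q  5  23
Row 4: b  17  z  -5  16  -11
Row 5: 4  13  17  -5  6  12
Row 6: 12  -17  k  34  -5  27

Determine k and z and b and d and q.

Rows 1 and 2 both sum to 47, so that's the common total.
Column 4: 5 + 17 − 5 − 5 + 34 = 46, so its missing entry is 47 − 46 = 1.
Row 3: 0 + 1 + 1 + 5 + 23 = 30, so its missing entry is 47 − 30 = 17.
Column 1: 7 − 5 + 17 + 4 + 12 = 35, so its missing entry is 47 − 35 = 12.
Row 4: 12 + 17 − 5 + 16 − 11 = 29, so its missing entry is 47 − 29 = 18.
Row 6: 12 − 17 + 34 − 5 + 27 = 51, so its missing entry is 47 − 51 = -4.

k = -4, z = 18, b = 12, d = 17, q = 1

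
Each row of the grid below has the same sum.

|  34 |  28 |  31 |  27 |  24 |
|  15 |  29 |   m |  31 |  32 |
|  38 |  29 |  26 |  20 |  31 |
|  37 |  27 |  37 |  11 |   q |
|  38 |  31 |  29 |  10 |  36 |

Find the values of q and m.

Rows 1 and 3 both add up to 144, so every row sums to 144.
Row 4: 37 + 27 + 37 + 11 = 112, so the missing entry is 144 − 112 = 32.
Row 2: 15 + 29 + 31 + 32 = 107, so the missing entry is 144 − 107 = 37.

q = 32, m = 37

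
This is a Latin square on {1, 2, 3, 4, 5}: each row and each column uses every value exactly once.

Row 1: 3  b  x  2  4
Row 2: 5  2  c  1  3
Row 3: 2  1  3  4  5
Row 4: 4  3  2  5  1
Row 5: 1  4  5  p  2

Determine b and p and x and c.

For row 1, column 2: column 2 already has {1, 2, 3, 4}; that leaves 5.
For row 1, column 3: row 1 already has {2, 3, 4, 5}; that leaves 1.
At (row 2, col 3): row 2 already has {1, 2, 3, 5}, so the value is 4.
At (row 5, col 4): row 5 already has {1, 2, 4, 5}, so the value is 3.

b = 5, p = 3, x = 1, c = 4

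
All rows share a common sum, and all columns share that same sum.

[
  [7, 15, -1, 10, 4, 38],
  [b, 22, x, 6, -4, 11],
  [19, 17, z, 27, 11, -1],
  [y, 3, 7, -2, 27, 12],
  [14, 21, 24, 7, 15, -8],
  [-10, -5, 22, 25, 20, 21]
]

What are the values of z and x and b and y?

z = 0, x = 21, b = 17, y = 26

Rows 1 and 5 both sum to 73, so that's the common total.
The known cells in row 4 total 47, leaving 73 − 47 = 26 for the blank.
The known cells in column 1 total 56, leaving 73 − 56 = 17 for the blank.
The known cells in row 2 total 52, leaving 73 − 52 = 21 for the blank.
The known cells in row 3 total 73, leaving 73 − 73 = 0 for the blank.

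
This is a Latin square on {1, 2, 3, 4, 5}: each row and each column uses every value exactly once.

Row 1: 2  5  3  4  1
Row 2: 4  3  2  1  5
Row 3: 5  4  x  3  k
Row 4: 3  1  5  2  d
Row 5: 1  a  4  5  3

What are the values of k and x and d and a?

For row 5, column 2: row 5 already has {1, 3, 4, 5}; that leaves 2.
At (row 4, col 5): row 4 already has {1, 2, 3, 5}, so the value is 4.
At (row 3, col 5): column 5 already has {1, 3, 4, 5}, so the value is 2.
At (row 3, col 3): row 3 already has {2, 3, 4, 5}, so the value is 1.

k = 2, x = 1, d = 4, a = 2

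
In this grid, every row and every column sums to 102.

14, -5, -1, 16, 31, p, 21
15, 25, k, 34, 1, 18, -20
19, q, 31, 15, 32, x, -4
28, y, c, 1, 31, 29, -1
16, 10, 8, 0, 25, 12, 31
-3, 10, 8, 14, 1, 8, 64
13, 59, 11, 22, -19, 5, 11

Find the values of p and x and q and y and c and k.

Row 2 has 15 + 25 + 34 + 1 + 18 − 20 = 73; the blank must be 102 − 73 = 29.
Row 1 has 14 − 5 − 1 + 16 + 31 + 21 = 76; the blank must be 102 − 76 = 26.
Column 3 has -1 + 29 + 31 + 8 + 8 + 11 = 86; the blank must be 102 − 86 = 16.
Row 4 has 28 + 16 + 1 + 31 + 29 − 1 = 104; the blank must be 102 − 104 = -2.
Column 2 has -5 + 25 − 2 + 10 + 10 + 59 = 97; the blank must be 102 − 97 = 5.
Row 3 has 19 + 5 + 31 + 15 + 32 − 4 = 98; the blank must be 102 − 98 = 4.

p = 26, x = 4, q = 5, y = -2, c = 16, k = 29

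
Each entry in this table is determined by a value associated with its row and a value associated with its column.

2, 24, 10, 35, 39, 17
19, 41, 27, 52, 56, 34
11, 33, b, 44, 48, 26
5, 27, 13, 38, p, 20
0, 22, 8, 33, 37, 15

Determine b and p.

The difference between any two rows is the same in every column — this is an addition table with the headers hidden.
Row 3 minus row 1 is 33 − 24 = 9, so its entry in column 3 is 10 + 9 = 19.
Row 4 minus row 1 is 27 − 24 = 3, so its entry in column 5 is 39 + 3 = 42.

b = 19, p = 42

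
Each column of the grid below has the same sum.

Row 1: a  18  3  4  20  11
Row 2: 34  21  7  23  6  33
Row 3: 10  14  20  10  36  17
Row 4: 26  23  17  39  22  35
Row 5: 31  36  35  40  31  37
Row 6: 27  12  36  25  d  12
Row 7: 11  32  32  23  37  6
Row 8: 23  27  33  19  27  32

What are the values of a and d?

Columns 2 and 6 both add up to 183, so every column sums to 183.
Column 1: 34 + 10 + 26 + 31 + 27 + 11 + 23 = 162, so the missing entry is 183 − 162 = 21.
Column 5: 20 + 6 + 36 + 22 + 31 + 37 + 27 = 179, so the missing entry is 183 − 179 = 4.

a = 21, d = 4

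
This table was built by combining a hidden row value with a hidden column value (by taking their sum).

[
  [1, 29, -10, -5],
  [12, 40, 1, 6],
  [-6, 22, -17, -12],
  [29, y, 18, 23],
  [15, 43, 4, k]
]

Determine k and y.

k = 9, y = 57

The difference between any two rows is the same in every column — this is an addition table with the headers hidden.
Row 5 minus row 1 is 4 − (-10) = 14, so its entry in column 4 is -5 + 14 = 9.
Row 4 minus row 1 is 18 − (-10) = 28, so its entry in column 2 is 29 + 28 = 57.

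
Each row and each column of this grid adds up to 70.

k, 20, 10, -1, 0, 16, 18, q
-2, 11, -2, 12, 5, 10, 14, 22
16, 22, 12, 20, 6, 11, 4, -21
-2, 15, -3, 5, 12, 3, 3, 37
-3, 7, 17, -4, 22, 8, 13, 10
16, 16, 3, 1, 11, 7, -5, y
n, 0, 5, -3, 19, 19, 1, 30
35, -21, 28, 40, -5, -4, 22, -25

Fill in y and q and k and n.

Row 7: 0 + 5 − 3 + 19 + 19 + 1 + 30 = 71, so its missing entry is 70 − 71 = -1.
Row 6: 16 + 16 + 3 + 1 + 11 + 7 − 5 = 49, so its missing entry is 70 − 49 = 21.
Column 8: 22 − 21 + 37 + 10 + 21 + 30 − 25 = 74, so its missing entry is 70 − 74 = -4.
Row 1: 20 + 10 − 1 + 0 + 16 + 18 − 4 = 59, so its missing entry is 70 − 59 = 11.

y = 21, q = -4, k = 11, n = -1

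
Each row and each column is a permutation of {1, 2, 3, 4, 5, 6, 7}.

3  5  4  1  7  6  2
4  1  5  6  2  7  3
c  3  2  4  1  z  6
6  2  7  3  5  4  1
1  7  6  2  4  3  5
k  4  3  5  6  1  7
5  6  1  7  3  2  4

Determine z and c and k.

z = 5, c = 7, k = 2

Cell (3,6): column 6 already has {1, 2, 3, 4, 6, 7} → 5.
Cell (3,1): row 3 already has {1, 2, 3, 4, 5, 6} → 7.
At (row 6, col 1): row 6 already has {1, 3, 4, 5, 6, 7}, so the value is 2.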